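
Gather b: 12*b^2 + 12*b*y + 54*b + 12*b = 12*b^2 + b*(12*y + 66)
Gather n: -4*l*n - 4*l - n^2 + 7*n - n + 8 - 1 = -4*l - n^2 + n*(6 - 4*l) + 7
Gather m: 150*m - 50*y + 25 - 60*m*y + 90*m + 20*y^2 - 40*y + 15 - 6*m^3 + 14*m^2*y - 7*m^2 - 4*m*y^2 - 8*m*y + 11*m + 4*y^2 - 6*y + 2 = -6*m^3 + m^2*(14*y - 7) + m*(-4*y^2 - 68*y + 251) + 24*y^2 - 96*y + 42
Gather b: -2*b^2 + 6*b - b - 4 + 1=-2*b^2 + 5*b - 3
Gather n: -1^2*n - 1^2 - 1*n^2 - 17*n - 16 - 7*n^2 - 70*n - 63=-8*n^2 - 88*n - 80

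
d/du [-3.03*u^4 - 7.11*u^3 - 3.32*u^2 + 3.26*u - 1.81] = -12.12*u^3 - 21.33*u^2 - 6.64*u + 3.26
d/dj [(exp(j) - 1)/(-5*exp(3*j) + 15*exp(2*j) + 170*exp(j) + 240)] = ((1 - exp(j))*(-3*exp(2*j) + 6*exp(j) + 34) - exp(3*j) + 3*exp(2*j) + 34*exp(j) + 48)*exp(j)/(5*(-exp(3*j) + 3*exp(2*j) + 34*exp(j) + 48)^2)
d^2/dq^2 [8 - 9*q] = 0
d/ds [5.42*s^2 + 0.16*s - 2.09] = 10.84*s + 0.16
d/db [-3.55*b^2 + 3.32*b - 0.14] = 3.32 - 7.1*b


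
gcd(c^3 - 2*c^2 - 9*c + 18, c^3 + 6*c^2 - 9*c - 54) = c^2 - 9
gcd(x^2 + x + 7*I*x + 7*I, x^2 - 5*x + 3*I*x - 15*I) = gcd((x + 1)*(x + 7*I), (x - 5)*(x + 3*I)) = 1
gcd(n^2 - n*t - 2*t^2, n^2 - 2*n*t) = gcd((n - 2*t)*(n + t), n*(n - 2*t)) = -n + 2*t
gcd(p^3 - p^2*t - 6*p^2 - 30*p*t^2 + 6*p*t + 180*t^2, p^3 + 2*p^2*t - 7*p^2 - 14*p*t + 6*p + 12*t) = p - 6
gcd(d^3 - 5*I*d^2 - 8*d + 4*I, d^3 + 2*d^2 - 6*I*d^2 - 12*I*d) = 1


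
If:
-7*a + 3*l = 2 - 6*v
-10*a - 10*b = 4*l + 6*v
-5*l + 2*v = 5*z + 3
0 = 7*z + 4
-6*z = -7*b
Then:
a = 2479/15337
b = -24/49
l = 47/313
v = 979/2191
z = -4/7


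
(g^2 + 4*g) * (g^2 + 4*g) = g^4 + 8*g^3 + 16*g^2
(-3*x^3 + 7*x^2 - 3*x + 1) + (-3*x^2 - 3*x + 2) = -3*x^3 + 4*x^2 - 6*x + 3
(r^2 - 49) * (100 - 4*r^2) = -4*r^4 + 296*r^2 - 4900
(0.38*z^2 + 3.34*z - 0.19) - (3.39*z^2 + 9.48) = -3.01*z^2 + 3.34*z - 9.67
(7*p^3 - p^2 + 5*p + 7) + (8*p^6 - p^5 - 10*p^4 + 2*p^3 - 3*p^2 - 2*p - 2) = 8*p^6 - p^5 - 10*p^4 + 9*p^3 - 4*p^2 + 3*p + 5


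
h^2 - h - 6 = (h - 3)*(h + 2)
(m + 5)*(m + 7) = m^2 + 12*m + 35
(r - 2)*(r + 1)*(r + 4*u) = r^3 + 4*r^2*u - r^2 - 4*r*u - 2*r - 8*u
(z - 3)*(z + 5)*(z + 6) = z^3 + 8*z^2 - 3*z - 90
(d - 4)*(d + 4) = d^2 - 16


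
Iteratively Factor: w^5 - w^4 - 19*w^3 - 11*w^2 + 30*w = (w - 1)*(w^4 - 19*w^2 - 30*w) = (w - 1)*(w + 2)*(w^3 - 2*w^2 - 15*w) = (w - 5)*(w - 1)*(w + 2)*(w^2 + 3*w) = w*(w - 5)*(w - 1)*(w + 2)*(w + 3)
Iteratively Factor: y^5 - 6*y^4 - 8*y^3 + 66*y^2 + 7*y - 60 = (y - 1)*(y^4 - 5*y^3 - 13*y^2 + 53*y + 60) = (y - 1)*(y + 1)*(y^3 - 6*y^2 - 7*y + 60) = (y - 4)*(y - 1)*(y + 1)*(y^2 - 2*y - 15) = (y - 4)*(y - 1)*(y + 1)*(y + 3)*(y - 5)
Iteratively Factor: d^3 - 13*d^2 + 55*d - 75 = (d - 5)*(d^2 - 8*d + 15) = (d - 5)^2*(d - 3)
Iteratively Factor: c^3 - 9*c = (c - 3)*(c^2 + 3*c) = (c - 3)*(c + 3)*(c)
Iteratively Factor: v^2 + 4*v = (v + 4)*(v)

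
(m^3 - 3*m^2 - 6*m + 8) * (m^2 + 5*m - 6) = m^5 + 2*m^4 - 27*m^3 - 4*m^2 + 76*m - 48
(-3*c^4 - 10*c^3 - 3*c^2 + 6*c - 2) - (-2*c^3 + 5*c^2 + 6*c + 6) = -3*c^4 - 8*c^3 - 8*c^2 - 8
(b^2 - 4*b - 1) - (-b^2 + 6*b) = 2*b^2 - 10*b - 1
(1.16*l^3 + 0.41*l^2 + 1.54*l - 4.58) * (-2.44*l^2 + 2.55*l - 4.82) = -2.8304*l^5 + 1.9576*l^4 - 8.3033*l^3 + 13.126*l^2 - 19.1018*l + 22.0756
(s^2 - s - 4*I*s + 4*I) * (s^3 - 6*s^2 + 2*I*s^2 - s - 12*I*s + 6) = s^5 - 7*s^4 - 2*I*s^4 + 13*s^3 + 14*I*s^3 - 49*s^2 - 8*I*s^2 + 42*s - 28*I*s + 24*I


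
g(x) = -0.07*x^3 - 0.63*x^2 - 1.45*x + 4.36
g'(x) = -0.21*x^2 - 1.26*x - 1.45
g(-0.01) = 4.37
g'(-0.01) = -1.44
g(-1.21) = 5.32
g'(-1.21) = -0.23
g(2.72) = -5.65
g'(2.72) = -6.43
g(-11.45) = 43.45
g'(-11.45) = -14.55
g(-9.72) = 23.22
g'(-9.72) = -9.04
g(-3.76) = 4.63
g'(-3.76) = 0.32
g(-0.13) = 4.54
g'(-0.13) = -1.29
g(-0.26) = 4.70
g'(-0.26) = -1.14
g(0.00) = 4.36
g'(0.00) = -1.45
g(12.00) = -224.72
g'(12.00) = -46.81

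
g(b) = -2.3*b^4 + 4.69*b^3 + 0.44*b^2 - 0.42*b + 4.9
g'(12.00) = -13861.38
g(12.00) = -39525.26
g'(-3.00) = 371.97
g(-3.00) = -302.81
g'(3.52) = -224.24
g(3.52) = -139.68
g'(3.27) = -168.78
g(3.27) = -90.76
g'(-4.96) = 1463.98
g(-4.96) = -1946.53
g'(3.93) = -338.08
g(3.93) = -253.93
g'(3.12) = -140.13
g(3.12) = -67.63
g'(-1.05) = 24.82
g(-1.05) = -2.40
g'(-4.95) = 1455.82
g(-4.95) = -1931.93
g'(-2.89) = 336.62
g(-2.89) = -263.86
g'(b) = -9.2*b^3 + 14.07*b^2 + 0.88*b - 0.42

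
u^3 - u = u*(u - 1)*(u + 1)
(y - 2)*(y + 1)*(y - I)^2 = y^4 - y^3 - 2*I*y^3 - 3*y^2 + 2*I*y^2 + y + 4*I*y + 2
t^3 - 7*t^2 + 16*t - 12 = (t - 3)*(t - 2)^2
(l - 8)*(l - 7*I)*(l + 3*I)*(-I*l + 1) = -I*l^4 - 3*l^3 + 8*I*l^3 + 24*l^2 - 25*I*l^2 + 21*l + 200*I*l - 168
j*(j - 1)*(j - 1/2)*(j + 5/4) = j^4 - j^3/4 - 11*j^2/8 + 5*j/8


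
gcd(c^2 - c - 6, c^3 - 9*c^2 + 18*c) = c - 3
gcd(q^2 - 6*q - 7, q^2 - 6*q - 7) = q^2 - 6*q - 7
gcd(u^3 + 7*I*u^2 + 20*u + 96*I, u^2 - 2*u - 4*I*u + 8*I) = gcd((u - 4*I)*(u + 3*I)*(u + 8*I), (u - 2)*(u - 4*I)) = u - 4*I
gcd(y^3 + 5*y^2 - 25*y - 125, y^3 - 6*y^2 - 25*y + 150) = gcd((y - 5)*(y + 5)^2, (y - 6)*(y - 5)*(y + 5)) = y^2 - 25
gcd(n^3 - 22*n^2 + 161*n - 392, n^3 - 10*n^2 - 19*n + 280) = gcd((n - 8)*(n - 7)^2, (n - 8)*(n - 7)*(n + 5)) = n^2 - 15*n + 56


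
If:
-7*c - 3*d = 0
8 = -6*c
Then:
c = -4/3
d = 28/9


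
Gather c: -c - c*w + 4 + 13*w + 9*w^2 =c*(-w - 1) + 9*w^2 + 13*w + 4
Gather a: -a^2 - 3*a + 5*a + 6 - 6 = -a^2 + 2*a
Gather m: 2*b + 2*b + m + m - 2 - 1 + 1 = 4*b + 2*m - 2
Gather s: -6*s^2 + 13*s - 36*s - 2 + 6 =-6*s^2 - 23*s + 4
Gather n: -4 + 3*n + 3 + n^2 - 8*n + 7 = n^2 - 5*n + 6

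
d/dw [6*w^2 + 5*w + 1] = 12*w + 5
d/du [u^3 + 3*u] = 3*u^2 + 3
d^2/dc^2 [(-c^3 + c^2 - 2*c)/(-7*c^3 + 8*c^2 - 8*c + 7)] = 2*(7*c^6 + 126*c^5 + 126*c^4 - 383*c^3 + 588*c^2 - 189*c + 63)/(343*c^9 - 1176*c^8 + 2520*c^7 - 4229*c^6 + 5232*c^5 - 5232*c^4 + 4229*c^3 - 2520*c^2 + 1176*c - 343)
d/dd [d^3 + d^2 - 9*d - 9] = 3*d^2 + 2*d - 9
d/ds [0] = 0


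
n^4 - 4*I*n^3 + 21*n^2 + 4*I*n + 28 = (n - 7*I)*(n - I)*(n + 2*I)^2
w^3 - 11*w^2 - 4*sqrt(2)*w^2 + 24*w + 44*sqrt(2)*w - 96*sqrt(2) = (w - 8)*(w - 3)*(w - 4*sqrt(2))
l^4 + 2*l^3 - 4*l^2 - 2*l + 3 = (l - 1)^2*(l + 1)*(l + 3)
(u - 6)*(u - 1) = u^2 - 7*u + 6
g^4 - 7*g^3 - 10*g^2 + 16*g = g*(g - 8)*(g - 1)*(g + 2)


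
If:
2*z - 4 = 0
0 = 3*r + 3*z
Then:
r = -2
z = 2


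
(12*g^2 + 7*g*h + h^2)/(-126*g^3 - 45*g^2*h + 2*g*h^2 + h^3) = (-4*g - h)/(42*g^2 + g*h - h^2)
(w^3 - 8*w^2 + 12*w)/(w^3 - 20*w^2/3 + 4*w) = 3*(w - 2)/(3*w - 2)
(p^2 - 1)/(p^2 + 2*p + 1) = (p - 1)/(p + 1)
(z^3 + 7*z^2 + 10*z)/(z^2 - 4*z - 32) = z*(z^2 + 7*z + 10)/(z^2 - 4*z - 32)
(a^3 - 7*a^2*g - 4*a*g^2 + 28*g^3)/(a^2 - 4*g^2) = a - 7*g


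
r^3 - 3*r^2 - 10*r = r*(r - 5)*(r + 2)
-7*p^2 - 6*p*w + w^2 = (-7*p + w)*(p + w)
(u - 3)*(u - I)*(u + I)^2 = u^4 - 3*u^3 + I*u^3 + u^2 - 3*I*u^2 - 3*u + I*u - 3*I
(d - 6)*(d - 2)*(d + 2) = d^3 - 6*d^2 - 4*d + 24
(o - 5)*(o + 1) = o^2 - 4*o - 5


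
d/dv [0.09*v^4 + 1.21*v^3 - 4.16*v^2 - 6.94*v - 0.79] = 0.36*v^3 + 3.63*v^2 - 8.32*v - 6.94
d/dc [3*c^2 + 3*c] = 6*c + 3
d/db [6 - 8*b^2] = -16*b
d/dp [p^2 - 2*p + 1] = 2*p - 2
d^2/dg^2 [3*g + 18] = 0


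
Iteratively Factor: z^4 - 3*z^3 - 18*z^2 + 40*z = (z - 2)*(z^3 - z^2 - 20*z) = z*(z - 2)*(z^2 - z - 20) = z*(z - 5)*(z - 2)*(z + 4)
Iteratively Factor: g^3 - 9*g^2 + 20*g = (g - 5)*(g^2 - 4*g) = g*(g - 5)*(g - 4)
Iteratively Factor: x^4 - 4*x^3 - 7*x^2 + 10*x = (x)*(x^3 - 4*x^2 - 7*x + 10) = x*(x - 1)*(x^2 - 3*x - 10) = x*(x - 5)*(x - 1)*(x + 2)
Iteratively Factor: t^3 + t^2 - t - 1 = (t + 1)*(t^2 - 1) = (t - 1)*(t + 1)*(t + 1)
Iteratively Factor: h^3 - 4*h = (h)*(h^2 - 4) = h*(h + 2)*(h - 2)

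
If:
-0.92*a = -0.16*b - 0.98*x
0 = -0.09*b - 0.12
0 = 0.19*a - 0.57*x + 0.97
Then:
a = 2.45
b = -1.33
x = 2.52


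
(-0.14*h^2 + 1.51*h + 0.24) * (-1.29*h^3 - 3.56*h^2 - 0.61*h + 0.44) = 0.1806*h^5 - 1.4495*h^4 - 5.5998*h^3 - 1.8371*h^2 + 0.518*h + 0.1056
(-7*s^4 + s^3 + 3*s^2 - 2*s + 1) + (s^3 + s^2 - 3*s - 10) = -7*s^4 + 2*s^3 + 4*s^2 - 5*s - 9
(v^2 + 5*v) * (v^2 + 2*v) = v^4 + 7*v^3 + 10*v^2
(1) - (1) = 0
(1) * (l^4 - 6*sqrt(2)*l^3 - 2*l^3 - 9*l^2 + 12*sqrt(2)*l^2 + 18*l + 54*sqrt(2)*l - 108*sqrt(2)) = l^4 - 6*sqrt(2)*l^3 - 2*l^3 - 9*l^2 + 12*sqrt(2)*l^2 + 18*l + 54*sqrt(2)*l - 108*sqrt(2)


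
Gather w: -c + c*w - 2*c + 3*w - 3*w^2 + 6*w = -3*c - 3*w^2 + w*(c + 9)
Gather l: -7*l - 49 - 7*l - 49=-14*l - 98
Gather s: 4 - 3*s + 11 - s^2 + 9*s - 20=-s^2 + 6*s - 5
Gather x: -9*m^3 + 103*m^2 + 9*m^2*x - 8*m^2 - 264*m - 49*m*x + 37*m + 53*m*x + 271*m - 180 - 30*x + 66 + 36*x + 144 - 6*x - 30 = -9*m^3 + 95*m^2 + 44*m + x*(9*m^2 + 4*m)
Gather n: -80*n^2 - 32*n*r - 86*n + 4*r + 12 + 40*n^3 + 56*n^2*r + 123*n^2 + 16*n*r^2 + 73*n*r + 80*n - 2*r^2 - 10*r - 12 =40*n^3 + n^2*(56*r + 43) + n*(16*r^2 + 41*r - 6) - 2*r^2 - 6*r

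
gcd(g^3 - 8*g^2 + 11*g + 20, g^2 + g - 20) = g - 4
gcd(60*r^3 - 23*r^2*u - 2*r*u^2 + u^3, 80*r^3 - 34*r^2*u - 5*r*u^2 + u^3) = 5*r + u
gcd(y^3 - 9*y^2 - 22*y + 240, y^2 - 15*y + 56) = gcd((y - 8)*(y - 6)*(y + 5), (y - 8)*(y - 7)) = y - 8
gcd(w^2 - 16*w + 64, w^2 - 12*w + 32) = w - 8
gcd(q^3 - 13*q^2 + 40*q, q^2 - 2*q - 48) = q - 8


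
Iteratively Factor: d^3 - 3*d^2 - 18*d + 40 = (d - 5)*(d^2 + 2*d - 8) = (d - 5)*(d + 4)*(d - 2)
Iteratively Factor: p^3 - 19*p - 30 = (p - 5)*(p^2 + 5*p + 6) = (p - 5)*(p + 3)*(p + 2)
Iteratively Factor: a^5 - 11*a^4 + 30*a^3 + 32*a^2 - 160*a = (a)*(a^4 - 11*a^3 + 30*a^2 + 32*a - 160) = a*(a - 4)*(a^3 - 7*a^2 + 2*a + 40) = a*(a - 5)*(a - 4)*(a^2 - 2*a - 8) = a*(a - 5)*(a - 4)^2*(a + 2)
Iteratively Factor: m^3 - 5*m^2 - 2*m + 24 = (m - 3)*(m^2 - 2*m - 8) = (m - 3)*(m + 2)*(m - 4)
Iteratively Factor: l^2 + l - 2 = (l + 2)*(l - 1)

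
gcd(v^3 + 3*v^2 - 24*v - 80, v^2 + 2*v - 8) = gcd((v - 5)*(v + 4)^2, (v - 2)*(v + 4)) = v + 4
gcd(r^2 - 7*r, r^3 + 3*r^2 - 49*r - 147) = r - 7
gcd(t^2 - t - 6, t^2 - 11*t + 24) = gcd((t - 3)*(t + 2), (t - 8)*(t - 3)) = t - 3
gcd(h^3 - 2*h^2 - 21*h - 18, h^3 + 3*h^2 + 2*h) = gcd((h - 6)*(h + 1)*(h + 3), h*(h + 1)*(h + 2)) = h + 1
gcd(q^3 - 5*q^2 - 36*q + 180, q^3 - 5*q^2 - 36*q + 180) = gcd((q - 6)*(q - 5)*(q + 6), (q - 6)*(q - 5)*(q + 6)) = q^3 - 5*q^2 - 36*q + 180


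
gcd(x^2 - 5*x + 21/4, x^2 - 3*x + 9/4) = x - 3/2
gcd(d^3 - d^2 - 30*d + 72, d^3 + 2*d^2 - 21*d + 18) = d^2 + 3*d - 18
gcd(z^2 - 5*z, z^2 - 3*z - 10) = z - 5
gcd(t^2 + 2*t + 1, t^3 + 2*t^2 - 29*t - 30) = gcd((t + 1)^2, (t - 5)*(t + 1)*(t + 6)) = t + 1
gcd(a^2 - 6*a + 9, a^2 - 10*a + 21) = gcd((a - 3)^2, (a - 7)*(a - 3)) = a - 3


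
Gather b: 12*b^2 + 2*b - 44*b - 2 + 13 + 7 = 12*b^2 - 42*b + 18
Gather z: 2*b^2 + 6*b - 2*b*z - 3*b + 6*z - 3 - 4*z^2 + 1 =2*b^2 + 3*b - 4*z^2 + z*(6 - 2*b) - 2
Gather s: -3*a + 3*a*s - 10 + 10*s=-3*a + s*(3*a + 10) - 10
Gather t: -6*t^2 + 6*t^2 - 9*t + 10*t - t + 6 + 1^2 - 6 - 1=0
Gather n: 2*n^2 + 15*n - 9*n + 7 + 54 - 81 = 2*n^2 + 6*n - 20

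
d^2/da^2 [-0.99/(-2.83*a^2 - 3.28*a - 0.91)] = (-15.857622*a^2 - 18.379152*a + 0.99*(5.66*a + 3.28)*(11.32*a + 6.56) - 5.099094)/(2.83*a^2 + 3.28*a + 0.91)^3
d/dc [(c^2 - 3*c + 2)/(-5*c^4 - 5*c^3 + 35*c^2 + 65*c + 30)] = 2*(c^4 - 5*c^3 + 6*c^2 + 14*c - 22)/(5*(c^7 + c^6 - 14*c^5 - 26*c^4 + 37*c^3 + 133*c^2 + 120*c + 36))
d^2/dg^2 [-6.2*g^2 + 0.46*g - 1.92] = -12.4000000000000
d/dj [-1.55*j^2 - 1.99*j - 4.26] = -3.1*j - 1.99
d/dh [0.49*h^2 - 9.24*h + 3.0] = 0.98*h - 9.24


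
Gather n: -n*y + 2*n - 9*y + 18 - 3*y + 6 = n*(2 - y) - 12*y + 24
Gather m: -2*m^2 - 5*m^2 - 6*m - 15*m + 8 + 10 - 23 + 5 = -7*m^2 - 21*m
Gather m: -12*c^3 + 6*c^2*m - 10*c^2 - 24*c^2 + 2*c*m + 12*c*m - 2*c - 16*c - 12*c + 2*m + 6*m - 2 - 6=-12*c^3 - 34*c^2 - 30*c + m*(6*c^2 + 14*c + 8) - 8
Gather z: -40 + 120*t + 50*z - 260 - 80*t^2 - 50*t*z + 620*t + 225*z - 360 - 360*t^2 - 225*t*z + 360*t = -440*t^2 + 1100*t + z*(275 - 275*t) - 660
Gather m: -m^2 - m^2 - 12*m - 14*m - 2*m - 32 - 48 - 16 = -2*m^2 - 28*m - 96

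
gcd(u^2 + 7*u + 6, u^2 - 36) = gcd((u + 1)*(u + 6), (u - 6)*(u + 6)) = u + 6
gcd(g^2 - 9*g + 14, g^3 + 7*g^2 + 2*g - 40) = g - 2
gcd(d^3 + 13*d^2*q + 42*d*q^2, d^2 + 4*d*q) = d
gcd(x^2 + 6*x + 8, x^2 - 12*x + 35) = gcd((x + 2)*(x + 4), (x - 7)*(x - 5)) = 1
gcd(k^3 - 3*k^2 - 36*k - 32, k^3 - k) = k + 1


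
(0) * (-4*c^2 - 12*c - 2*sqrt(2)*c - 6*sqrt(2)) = 0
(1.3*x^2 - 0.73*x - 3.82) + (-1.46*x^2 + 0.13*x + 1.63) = -0.16*x^2 - 0.6*x - 2.19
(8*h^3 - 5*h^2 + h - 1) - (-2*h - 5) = 8*h^3 - 5*h^2 + 3*h + 4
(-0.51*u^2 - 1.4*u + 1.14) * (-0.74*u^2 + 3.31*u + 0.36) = 0.3774*u^4 - 0.6521*u^3 - 5.6612*u^2 + 3.2694*u + 0.4104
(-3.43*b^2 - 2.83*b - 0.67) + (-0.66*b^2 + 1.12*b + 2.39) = -4.09*b^2 - 1.71*b + 1.72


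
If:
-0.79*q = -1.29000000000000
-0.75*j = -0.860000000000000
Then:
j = 1.15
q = 1.63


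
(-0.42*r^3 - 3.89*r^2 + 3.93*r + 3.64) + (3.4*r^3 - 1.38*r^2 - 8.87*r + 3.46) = 2.98*r^3 - 5.27*r^2 - 4.94*r + 7.1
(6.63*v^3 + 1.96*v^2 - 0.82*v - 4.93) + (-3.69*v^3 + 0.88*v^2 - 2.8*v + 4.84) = 2.94*v^3 + 2.84*v^2 - 3.62*v - 0.0899999999999999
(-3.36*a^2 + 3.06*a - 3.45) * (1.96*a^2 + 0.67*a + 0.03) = -6.5856*a^4 + 3.7464*a^3 - 4.8126*a^2 - 2.2197*a - 0.1035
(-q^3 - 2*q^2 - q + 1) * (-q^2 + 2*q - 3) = q^5 + 3*q^2 + 5*q - 3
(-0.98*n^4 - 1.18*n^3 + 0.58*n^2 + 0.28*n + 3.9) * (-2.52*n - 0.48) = 2.4696*n^5 + 3.444*n^4 - 0.8952*n^3 - 0.984*n^2 - 9.9624*n - 1.872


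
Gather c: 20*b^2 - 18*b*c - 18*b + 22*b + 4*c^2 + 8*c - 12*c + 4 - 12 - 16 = 20*b^2 + 4*b + 4*c^2 + c*(-18*b - 4) - 24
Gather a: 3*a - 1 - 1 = 3*a - 2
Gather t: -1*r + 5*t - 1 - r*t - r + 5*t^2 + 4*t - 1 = -2*r + 5*t^2 + t*(9 - r) - 2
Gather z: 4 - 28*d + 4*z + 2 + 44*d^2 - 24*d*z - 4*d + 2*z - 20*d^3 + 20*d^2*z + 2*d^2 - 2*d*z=-20*d^3 + 46*d^2 - 32*d + z*(20*d^2 - 26*d + 6) + 6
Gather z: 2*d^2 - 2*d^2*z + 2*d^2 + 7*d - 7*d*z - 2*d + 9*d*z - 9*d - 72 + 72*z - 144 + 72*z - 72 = 4*d^2 - 4*d + z*(-2*d^2 + 2*d + 144) - 288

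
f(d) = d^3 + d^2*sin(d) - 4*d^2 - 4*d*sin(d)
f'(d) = d^2*cos(d) + 3*d^2 + 2*d*sin(d) - 4*d*cos(d) - 8*d - 4*sin(d)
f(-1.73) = -26.94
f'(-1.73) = 28.61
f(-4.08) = -107.91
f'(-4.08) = 53.29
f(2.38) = -11.84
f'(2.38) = 1.27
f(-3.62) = -87.16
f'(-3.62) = 38.61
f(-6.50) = -458.31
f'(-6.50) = 249.06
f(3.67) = -3.83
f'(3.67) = 10.41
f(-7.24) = -655.69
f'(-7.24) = 277.16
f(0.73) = -3.33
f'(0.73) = -7.71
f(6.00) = 68.65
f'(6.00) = 69.29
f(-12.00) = -2200.98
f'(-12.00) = 675.00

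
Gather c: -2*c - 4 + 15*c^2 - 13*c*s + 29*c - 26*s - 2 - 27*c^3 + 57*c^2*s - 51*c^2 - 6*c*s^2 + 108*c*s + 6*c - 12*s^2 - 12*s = -27*c^3 + c^2*(57*s - 36) + c*(-6*s^2 + 95*s + 33) - 12*s^2 - 38*s - 6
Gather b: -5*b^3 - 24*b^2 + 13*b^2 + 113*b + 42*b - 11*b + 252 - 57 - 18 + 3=-5*b^3 - 11*b^2 + 144*b + 180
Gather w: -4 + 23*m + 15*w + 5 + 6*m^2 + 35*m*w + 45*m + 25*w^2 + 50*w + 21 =6*m^2 + 68*m + 25*w^2 + w*(35*m + 65) + 22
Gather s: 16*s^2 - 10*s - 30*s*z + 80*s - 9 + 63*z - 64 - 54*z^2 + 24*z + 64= 16*s^2 + s*(70 - 30*z) - 54*z^2 + 87*z - 9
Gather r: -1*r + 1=1 - r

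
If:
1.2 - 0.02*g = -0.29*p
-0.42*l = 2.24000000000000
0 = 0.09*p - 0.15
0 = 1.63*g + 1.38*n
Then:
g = 84.17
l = -5.33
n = -99.41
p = 1.67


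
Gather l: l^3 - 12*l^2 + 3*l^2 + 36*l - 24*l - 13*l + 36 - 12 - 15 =l^3 - 9*l^2 - l + 9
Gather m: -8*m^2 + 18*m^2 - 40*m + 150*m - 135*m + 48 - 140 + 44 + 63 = 10*m^2 - 25*m + 15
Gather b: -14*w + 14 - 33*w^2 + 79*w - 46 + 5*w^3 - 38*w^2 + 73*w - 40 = 5*w^3 - 71*w^2 + 138*w - 72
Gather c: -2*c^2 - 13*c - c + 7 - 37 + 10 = -2*c^2 - 14*c - 20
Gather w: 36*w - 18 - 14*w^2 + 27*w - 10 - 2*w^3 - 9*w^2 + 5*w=-2*w^3 - 23*w^2 + 68*w - 28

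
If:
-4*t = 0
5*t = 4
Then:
No Solution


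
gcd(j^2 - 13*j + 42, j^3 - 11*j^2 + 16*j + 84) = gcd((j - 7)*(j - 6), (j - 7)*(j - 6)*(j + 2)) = j^2 - 13*j + 42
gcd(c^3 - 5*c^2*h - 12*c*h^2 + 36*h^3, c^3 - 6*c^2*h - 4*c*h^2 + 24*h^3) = c^2 - 8*c*h + 12*h^2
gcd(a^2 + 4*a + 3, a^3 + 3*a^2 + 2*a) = a + 1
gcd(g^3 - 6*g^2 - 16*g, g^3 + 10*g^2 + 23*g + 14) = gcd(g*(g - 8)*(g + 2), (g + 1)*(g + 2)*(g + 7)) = g + 2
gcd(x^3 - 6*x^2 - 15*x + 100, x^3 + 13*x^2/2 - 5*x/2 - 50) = x + 4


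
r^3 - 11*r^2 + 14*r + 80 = (r - 8)*(r - 5)*(r + 2)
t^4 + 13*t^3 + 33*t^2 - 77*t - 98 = (t - 2)*(t + 1)*(t + 7)^2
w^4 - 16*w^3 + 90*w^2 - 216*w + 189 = (w - 7)*(w - 3)^3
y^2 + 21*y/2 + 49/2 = (y + 7/2)*(y + 7)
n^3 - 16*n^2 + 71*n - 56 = (n - 8)*(n - 7)*(n - 1)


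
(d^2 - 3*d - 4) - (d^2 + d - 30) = 26 - 4*d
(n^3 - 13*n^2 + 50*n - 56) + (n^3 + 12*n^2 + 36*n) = 2*n^3 - n^2 + 86*n - 56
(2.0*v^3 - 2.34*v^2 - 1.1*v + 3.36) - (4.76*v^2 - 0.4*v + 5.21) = 2.0*v^3 - 7.1*v^2 - 0.7*v - 1.85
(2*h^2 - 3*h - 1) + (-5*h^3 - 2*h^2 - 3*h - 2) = -5*h^3 - 6*h - 3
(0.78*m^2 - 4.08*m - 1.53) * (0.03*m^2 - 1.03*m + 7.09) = 0.0234*m^4 - 0.9258*m^3 + 9.6867*m^2 - 27.3513*m - 10.8477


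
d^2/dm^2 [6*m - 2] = 0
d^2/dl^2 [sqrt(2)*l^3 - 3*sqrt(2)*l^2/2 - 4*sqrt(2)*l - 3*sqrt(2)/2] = sqrt(2)*(6*l - 3)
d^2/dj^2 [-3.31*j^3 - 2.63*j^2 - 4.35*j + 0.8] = -19.86*j - 5.26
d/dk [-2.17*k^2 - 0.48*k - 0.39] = -4.34*k - 0.48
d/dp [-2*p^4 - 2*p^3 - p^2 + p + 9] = -8*p^3 - 6*p^2 - 2*p + 1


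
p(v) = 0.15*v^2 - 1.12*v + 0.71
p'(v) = 0.3*v - 1.12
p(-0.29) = 1.05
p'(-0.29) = -1.21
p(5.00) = -1.14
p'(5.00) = 0.38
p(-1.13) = 2.17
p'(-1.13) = -1.46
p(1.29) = -0.49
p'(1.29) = -0.73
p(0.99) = -0.25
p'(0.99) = -0.82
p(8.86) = 2.56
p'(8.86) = 1.54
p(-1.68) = 3.01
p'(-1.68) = -1.62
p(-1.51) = 2.74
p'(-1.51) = -1.57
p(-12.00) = 35.75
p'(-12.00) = -4.72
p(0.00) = 0.71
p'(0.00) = -1.12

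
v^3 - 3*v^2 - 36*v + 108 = (v - 6)*(v - 3)*(v + 6)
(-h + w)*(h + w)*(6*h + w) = -6*h^3 - h^2*w + 6*h*w^2 + w^3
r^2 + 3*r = r*(r + 3)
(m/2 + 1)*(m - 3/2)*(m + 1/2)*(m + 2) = m^4/2 + 3*m^3/2 - 3*m^2/8 - 7*m/2 - 3/2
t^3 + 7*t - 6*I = (t - 2*I)*(t - I)*(t + 3*I)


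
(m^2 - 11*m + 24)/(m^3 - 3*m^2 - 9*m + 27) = (m - 8)/(m^2 - 9)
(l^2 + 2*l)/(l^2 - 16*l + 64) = l*(l + 2)/(l^2 - 16*l + 64)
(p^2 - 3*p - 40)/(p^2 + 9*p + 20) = (p - 8)/(p + 4)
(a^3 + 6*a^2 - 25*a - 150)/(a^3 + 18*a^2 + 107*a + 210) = (a - 5)/(a + 7)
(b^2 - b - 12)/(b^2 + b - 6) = (b - 4)/(b - 2)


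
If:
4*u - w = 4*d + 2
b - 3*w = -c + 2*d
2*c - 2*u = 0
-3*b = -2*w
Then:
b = 2*w/3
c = 1 - 11*w/6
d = 1/2 - 25*w/12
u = 1 - 11*w/6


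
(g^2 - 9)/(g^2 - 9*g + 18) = (g + 3)/(g - 6)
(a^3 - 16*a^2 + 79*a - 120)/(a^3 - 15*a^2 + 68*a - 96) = (a - 5)/(a - 4)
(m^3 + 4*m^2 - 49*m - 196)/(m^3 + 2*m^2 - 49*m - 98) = (m + 4)/(m + 2)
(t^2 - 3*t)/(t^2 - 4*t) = (t - 3)/(t - 4)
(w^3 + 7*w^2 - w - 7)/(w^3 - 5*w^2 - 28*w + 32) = (w^2 + 8*w + 7)/(w^2 - 4*w - 32)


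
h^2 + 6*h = h*(h + 6)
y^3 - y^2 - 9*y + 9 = (y - 3)*(y - 1)*(y + 3)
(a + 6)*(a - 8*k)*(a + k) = a^3 - 7*a^2*k + 6*a^2 - 8*a*k^2 - 42*a*k - 48*k^2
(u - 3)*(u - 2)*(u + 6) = u^3 + u^2 - 24*u + 36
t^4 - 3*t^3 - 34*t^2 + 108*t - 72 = (t - 6)*(t - 2)*(t - 1)*(t + 6)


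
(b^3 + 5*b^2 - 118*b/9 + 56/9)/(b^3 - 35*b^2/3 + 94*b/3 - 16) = (3*b^2 + 17*b - 28)/(3*(b^2 - 11*b + 24))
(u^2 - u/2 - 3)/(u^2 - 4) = (u + 3/2)/(u + 2)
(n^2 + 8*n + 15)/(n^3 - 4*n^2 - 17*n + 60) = (n^2 + 8*n + 15)/(n^3 - 4*n^2 - 17*n + 60)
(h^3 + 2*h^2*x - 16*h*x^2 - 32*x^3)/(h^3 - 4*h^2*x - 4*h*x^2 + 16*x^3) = (-h - 4*x)/(-h + 2*x)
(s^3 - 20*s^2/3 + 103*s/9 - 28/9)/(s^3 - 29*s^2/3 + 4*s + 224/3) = (9*s^2 - 24*s + 7)/(3*(3*s^2 - 17*s - 56))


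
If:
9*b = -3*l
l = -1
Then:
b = 1/3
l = -1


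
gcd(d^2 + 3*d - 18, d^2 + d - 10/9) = 1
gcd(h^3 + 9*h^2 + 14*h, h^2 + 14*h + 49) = h + 7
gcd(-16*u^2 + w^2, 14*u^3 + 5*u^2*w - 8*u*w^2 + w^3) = 1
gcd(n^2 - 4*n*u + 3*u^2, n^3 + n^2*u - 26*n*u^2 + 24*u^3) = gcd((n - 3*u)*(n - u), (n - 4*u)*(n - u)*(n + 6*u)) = -n + u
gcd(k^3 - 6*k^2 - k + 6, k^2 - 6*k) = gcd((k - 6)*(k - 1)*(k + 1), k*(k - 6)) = k - 6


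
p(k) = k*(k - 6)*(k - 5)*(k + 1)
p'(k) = k*(k - 6)*(k - 5) + k*(k - 6)*(k + 1) + k*(k - 5)*(k + 1) + (k - 6)*(k - 5)*(k + 1)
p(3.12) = 69.60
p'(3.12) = -21.99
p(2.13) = 74.05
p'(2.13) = 13.49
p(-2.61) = 275.33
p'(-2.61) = -344.66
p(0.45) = 16.48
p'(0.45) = 41.39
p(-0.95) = -1.96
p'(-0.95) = -36.60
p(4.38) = 23.67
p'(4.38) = -42.98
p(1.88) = 69.60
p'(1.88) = 21.99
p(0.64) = 24.53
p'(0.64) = 43.08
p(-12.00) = 40392.00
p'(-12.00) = -11658.00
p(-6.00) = 3960.00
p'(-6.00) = -2142.00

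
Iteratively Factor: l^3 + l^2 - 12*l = (l + 4)*(l^2 - 3*l) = (l - 3)*(l + 4)*(l)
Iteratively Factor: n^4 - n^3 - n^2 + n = (n - 1)*(n^3 - n) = n*(n - 1)*(n^2 - 1) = n*(n - 1)*(n + 1)*(n - 1)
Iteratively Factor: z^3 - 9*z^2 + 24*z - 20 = (z - 2)*(z^2 - 7*z + 10) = (z - 2)^2*(z - 5)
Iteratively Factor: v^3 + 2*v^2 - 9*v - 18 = (v + 2)*(v^2 - 9) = (v - 3)*(v + 2)*(v + 3)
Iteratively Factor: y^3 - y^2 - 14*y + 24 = (y - 3)*(y^2 + 2*y - 8) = (y - 3)*(y + 4)*(y - 2)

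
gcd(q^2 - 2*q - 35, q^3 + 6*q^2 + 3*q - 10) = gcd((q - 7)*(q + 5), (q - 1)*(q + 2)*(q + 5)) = q + 5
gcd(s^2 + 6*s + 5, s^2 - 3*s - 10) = 1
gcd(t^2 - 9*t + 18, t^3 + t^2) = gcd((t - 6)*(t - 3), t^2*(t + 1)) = 1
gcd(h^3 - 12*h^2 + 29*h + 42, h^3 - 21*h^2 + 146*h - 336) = h^2 - 13*h + 42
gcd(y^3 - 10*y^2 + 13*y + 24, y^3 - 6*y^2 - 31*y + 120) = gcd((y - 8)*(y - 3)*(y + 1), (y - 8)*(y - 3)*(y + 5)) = y^2 - 11*y + 24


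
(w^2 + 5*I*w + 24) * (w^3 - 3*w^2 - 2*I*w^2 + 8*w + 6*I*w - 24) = w^5 - 3*w^4 + 3*I*w^4 + 42*w^3 - 9*I*w^3 - 126*w^2 - 8*I*w^2 + 192*w + 24*I*w - 576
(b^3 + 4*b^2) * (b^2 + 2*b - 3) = b^5 + 6*b^4 + 5*b^3 - 12*b^2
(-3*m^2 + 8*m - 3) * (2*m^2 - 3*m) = -6*m^4 + 25*m^3 - 30*m^2 + 9*m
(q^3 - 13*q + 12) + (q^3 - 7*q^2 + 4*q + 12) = 2*q^3 - 7*q^2 - 9*q + 24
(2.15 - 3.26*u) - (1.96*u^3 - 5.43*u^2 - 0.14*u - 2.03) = -1.96*u^3 + 5.43*u^2 - 3.12*u + 4.18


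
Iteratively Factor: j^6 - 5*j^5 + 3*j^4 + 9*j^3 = (j)*(j^5 - 5*j^4 + 3*j^3 + 9*j^2) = j^2*(j^4 - 5*j^3 + 3*j^2 + 9*j) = j^2*(j - 3)*(j^3 - 2*j^2 - 3*j) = j^2*(j - 3)*(j + 1)*(j^2 - 3*j) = j^2*(j - 3)^2*(j + 1)*(j)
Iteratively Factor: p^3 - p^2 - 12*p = (p)*(p^2 - p - 12) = p*(p + 3)*(p - 4)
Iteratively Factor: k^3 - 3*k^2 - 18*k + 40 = (k - 2)*(k^2 - k - 20) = (k - 2)*(k + 4)*(k - 5)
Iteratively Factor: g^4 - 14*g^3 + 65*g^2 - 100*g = (g - 4)*(g^3 - 10*g^2 + 25*g) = (g - 5)*(g - 4)*(g^2 - 5*g) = g*(g - 5)*(g - 4)*(g - 5)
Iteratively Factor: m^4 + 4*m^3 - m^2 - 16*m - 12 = (m + 1)*(m^3 + 3*m^2 - 4*m - 12) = (m + 1)*(m + 2)*(m^2 + m - 6) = (m + 1)*(m + 2)*(m + 3)*(m - 2)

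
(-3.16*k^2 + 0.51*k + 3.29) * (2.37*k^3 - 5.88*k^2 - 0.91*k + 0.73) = -7.4892*k^5 + 19.7895*k^4 + 7.6741*k^3 - 22.1161*k^2 - 2.6216*k + 2.4017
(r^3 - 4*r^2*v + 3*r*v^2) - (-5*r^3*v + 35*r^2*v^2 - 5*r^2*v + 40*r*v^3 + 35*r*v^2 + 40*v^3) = 5*r^3*v + r^3 - 35*r^2*v^2 + r^2*v - 40*r*v^3 - 32*r*v^2 - 40*v^3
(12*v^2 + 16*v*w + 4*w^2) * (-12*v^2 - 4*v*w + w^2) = -144*v^4 - 240*v^3*w - 100*v^2*w^2 + 4*w^4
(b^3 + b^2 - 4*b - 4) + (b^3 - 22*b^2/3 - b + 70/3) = 2*b^3 - 19*b^2/3 - 5*b + 58/3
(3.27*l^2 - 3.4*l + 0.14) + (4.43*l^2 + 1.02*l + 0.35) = 7.7*l^2 - 2.38*l + 0.49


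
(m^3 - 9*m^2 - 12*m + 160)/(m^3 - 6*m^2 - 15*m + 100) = (m - 8)/(m - 5)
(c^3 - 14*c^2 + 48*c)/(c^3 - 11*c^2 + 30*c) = (c - 8)/(c - 5)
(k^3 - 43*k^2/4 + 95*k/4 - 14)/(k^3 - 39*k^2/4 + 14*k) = (k - 1)/k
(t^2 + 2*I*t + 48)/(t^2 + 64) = (t - 6*I)/(t - 8*I)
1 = 1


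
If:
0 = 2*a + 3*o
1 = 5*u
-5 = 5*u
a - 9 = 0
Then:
No Solution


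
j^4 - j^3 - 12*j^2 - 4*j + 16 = (j - 4)*(j - 1)*(j + 2)^2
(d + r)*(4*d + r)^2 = 16*d^3 + 24*d^2*r + 9*d*r^2 + r^3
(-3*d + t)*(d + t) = -3*d^2 - 2*d*t + t^2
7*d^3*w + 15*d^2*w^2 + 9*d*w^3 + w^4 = w*(d + w)^2*(7*d + w)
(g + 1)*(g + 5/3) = g^2 + 8*g/3 + 5/3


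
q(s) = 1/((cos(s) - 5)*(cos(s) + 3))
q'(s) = sin(s)/((cos(s) - 5)*(cos(s) + 3)^2) + sin(s)/((cos(s) - 5)^2*(cos(s) + 3))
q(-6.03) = -0.06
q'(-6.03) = -0.00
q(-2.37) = -0.08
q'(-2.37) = 0.01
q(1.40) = -0.07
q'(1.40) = -0.01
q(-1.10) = -0.06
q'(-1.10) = 0.00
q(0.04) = -0.06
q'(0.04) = -0.00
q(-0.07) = -0.06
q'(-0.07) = 0.00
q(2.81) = -0.08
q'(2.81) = -0.01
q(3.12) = -0.08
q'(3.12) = -0.00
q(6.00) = -0.06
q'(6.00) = 0.00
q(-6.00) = -0.06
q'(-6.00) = 0.00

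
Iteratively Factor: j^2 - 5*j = (j)*(j - 5)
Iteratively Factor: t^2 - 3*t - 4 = (t + 1)*(t - 4)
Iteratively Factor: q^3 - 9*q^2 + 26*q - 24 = (q - 2)*(q^2 - 7*q + 12) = (q - 3)*(q - 2)*(q - 4)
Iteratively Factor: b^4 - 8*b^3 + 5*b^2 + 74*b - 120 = (b + 3)*(b^3 - 11*b^2 + 38*b - 40) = (b - 5)*(b + 3)*(b^2 - 6*b + 8) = (b - 5)*(b - 4)*(b + 3)*(b - 2)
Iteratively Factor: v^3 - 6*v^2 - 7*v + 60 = (v - 5)*(v^2 - v - 12) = (v - 5)*(v - 4)*(v + 3)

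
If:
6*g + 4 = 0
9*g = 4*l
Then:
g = -2/3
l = -3/2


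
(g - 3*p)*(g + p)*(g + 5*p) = g^3 + 3*g^2*p - 13*g*p^2 - 15*p^3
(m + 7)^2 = m^2 + 14*m + 49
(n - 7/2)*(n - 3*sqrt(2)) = n^2 - 3*sqrt(2)*n - 7*n/2 + 21*sqrt(2)/2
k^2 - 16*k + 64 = (k - 8)^2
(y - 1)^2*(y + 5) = y^3 + 3*y^2 - 9*y + 5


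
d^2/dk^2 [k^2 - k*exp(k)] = -k*exp(k) - 2*exp(k) + 2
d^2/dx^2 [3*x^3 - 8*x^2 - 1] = 18*x - 16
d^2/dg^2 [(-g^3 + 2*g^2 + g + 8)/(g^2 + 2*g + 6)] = 2*(-g^3 - 48*g^2 - 78*g + 44)/(g^6 + 6*g^5 + 30*g^4 + 80*g^3 + 180*g^2 + 216*g + 216)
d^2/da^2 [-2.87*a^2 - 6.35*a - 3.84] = -5.74000000000000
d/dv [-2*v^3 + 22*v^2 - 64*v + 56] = -6*v^2 + 44*v - 64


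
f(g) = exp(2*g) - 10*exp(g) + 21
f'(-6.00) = -0.02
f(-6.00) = 20.98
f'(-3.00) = -0.49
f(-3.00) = 20.50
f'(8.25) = 29263162.60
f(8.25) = 14612464.17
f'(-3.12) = -0.44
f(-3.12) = 20.56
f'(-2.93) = -0.53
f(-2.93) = 20.47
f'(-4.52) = -0.11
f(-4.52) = 20.89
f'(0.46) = -10.82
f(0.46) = 7.67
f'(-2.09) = -1.21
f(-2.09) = 19.78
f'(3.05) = 680.56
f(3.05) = 255.70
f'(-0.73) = -4.35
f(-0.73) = 16.41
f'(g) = 2*exp(2*g) - 10*exp(g)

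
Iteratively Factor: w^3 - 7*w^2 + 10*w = (w - 5)*(w^2 - 2*w) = w*(w - 5)*(w - 2)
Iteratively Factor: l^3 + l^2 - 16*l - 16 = (l + 1)*(l^2 - 16) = (l - 4)*(l + 1)*(l + 4)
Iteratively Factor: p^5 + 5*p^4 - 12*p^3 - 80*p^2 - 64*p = (p - 4)*(p^4 + 9*p^3 + 24*p^2 + 16*p) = p*(p - 4)*(p^3 + 9*p^2 + 24*p + 16) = p*(p - 4)*(p + 4)*(p^2 + 5*p + 4) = p*(p - 4)*(p + 1)*(p + 4)*(p + 4)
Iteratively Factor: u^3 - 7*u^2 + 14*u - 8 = (u - 2)*(u^2 - 5*u + 4) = (u - 2)*(u - 1)*(u - 4)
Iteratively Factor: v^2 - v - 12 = (v - 4)*(v + 3)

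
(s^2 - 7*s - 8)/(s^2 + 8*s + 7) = (s - 8)/(s + 7)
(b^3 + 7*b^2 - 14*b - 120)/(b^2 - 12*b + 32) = (b^2 + 11*b + 30)/(b - 8)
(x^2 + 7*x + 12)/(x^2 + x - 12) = (x + 3)/(x - 3)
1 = 1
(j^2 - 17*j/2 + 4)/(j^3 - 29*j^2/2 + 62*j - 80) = (2*j - 1)/(2*j^2 - 13*j + 20)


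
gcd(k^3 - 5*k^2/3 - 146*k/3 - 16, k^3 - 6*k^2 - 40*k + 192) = k^2 - 2*k - 48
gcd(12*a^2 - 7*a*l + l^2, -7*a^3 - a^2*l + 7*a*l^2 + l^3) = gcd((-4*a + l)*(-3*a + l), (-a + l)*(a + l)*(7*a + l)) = 1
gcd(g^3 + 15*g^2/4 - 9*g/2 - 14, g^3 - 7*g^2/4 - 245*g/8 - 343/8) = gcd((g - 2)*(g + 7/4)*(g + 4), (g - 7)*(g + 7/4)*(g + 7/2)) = g + 7/4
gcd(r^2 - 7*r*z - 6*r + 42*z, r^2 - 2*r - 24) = r - 6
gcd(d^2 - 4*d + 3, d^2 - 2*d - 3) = d - 3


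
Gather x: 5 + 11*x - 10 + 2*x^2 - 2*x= 2*x^2 + 9*x - 5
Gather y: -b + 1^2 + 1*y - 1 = -b + y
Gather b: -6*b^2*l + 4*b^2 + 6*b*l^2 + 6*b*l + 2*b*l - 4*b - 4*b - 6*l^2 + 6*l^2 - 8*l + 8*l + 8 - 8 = b^2*(4 - 6*l) + b*(6*l^2 + 8*l - 8)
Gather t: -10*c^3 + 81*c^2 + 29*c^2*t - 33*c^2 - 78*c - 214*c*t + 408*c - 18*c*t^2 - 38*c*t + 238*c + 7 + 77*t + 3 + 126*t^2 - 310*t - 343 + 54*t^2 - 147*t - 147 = -10*c^3 + 48*c^2 + 568*c + t^2*(180 - 18*c) + t*(29*c^2 - 252*c - 380) - 480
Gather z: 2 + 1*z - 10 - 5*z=-4*z - 8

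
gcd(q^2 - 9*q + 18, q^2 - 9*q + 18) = q^2 - 9*q + 18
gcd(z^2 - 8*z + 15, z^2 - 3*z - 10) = z - 5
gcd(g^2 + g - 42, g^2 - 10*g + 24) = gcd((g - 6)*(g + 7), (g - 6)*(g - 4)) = g - 6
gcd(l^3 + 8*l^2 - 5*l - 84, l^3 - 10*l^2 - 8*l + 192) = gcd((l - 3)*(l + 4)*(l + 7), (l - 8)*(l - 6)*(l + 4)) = l + 4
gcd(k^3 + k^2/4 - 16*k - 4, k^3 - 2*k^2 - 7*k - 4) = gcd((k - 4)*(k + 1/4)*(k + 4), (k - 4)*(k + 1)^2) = k - 4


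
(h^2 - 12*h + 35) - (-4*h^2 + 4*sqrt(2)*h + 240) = 5*h^2 - 12*h - 4*sqrt(2)*h - 205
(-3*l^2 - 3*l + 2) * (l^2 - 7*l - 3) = -3*l^4 + 18*l^3 + 32*l^2 - 5*l - 6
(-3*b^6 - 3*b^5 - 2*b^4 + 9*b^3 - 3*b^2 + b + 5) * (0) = 0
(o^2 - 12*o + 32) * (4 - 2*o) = -2*o^3 + 28*o^2 - 112*o + 128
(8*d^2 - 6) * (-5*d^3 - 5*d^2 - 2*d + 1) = -40*d^5 - 40*d^4 + 14*d^3 + 38*d^2 + 12*d - 6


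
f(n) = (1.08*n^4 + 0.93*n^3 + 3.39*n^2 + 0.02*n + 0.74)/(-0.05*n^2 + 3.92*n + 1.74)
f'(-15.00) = 144.99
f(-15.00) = -765.62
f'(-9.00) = 56.59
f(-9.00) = -177.79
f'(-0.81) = -1.37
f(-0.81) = -1.99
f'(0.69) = 1.11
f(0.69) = 0.66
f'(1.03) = 1.80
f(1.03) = 1.15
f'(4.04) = 16.28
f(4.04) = 24.17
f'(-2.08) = 3.61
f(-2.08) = -4.10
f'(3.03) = 9.53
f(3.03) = 11.31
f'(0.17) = -0.04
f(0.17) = 0.35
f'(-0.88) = -0.56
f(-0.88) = -1.92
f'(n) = (0.1*n - 3.92)*(1.08*n^4 + 0.93*n^3 + 3.39*n^2 + 0.02*n + 0.74)/(-0.05*n^2 + 3.92*n + 1.74)^2 + (4.32*n^3 + 2.79*n^2 + 6.78*n + 0.02)/(-0.05*n^2 + 3.92*n + 1.74)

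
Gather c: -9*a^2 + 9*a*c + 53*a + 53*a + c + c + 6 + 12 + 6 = -9*a^2 + 106*a + c*(9*a + 2) + 24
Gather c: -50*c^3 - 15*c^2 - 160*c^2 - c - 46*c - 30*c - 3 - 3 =-50*c^3 - 175*c^2 - 77*c - 6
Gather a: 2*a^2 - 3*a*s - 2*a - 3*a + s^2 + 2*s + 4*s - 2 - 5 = 2*a^2 + a*(-3*s - 5) + s^2 + 6*s - 7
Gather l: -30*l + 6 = 6 - 30*l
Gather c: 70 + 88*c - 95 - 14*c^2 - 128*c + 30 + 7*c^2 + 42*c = -7*c^2 + 2*c + 5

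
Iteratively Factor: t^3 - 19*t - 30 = (t + 3)*(t^2 - 3*t - 10) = (t + 2)*(t + 3)*(t - 5)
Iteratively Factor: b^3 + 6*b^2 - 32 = (b + 4)*(b^2 + 2*b - 8) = (b + 4)^2*(b - 2)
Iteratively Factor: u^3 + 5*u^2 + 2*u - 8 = (u - 1)*(u^2 + 6*u + 8) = (u - 1)*(u + 2)*(u + 4)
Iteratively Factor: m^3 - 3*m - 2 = (m - 2)*(m^2 + 2*m + 1) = (m - 2)*(m + 1)*(m + 1)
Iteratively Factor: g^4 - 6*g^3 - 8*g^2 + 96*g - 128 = (g - 4)*(g^3 - 2*g^2 - 16*g + 32) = (g - 4)^2*(g^2 + 2*g - 8) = (g - 4)^2*(g - 2)*(g + 4)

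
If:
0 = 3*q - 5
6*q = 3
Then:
No Solution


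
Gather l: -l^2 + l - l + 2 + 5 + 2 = 9 - l^2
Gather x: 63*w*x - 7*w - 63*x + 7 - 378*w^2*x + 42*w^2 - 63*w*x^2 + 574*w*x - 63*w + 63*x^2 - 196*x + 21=42*w^2 - 70*w + x^2*(63 - 63*w) + x*(-378*w^2 + 637*w - 259) + 28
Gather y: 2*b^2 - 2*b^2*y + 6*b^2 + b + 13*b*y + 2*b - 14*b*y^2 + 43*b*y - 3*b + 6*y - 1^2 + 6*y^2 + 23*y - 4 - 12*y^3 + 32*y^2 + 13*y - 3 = 8*b^2 - 12*y^3 + y^2*(38 - 14*b) + y*(-2*b^2 + 56*b + 42) - 8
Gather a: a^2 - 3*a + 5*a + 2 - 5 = a^2 + 2*a - 3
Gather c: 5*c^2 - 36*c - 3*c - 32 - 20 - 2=5*c^2 - 39*c - 54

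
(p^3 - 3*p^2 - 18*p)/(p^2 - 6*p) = p + 3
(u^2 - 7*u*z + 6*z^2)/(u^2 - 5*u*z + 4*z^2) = (-u + 6*z)/(-u + 4*z)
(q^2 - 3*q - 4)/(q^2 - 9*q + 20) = (q + 1)/(q - 5)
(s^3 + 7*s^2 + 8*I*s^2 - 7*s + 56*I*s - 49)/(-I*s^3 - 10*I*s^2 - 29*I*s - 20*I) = (I*s^3 + s^2*(-8 + 7*I) - 7*s*(8 + I) - 49*I)/(s^3 + 10*s^2 + 29*s + 20)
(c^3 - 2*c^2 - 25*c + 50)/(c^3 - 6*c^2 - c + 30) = (c^2 + 3*c - 10)/(c^2 - c - 6)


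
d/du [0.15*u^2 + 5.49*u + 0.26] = 0.3*u + 5.49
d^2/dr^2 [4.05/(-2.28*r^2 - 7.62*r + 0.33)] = (42.10704*r^2 + 140.72616*r - 4.05*(4.56*r + 7.62)*(9.12*r + 15.24) - 6.09444)/(2.28*r^2 + 7.62*r - 0.33)^3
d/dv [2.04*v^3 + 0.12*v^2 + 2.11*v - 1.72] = 6.12*v^2 + 0.24*v + 2.11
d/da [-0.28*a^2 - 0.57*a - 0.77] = -0.56*a - 0.57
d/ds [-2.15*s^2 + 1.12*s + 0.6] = 1.12 - 4.3*s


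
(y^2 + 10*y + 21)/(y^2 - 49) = (y + 3)/(y - 7)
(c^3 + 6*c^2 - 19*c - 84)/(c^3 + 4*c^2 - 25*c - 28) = (c + 3)/(c + 1)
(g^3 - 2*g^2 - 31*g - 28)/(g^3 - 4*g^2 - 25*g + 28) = (g + 1)/(g - 1)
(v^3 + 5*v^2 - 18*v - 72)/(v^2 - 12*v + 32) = (v^2 + 9*v + 18)/(v - 8)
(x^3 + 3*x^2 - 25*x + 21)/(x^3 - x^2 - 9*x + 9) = (x + 7)/(x + 3)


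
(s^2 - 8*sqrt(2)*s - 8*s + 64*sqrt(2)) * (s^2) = s^4 - 8*sqrt(2)*s^3 - 8*s^3 + 64*sqrt(2)*s^2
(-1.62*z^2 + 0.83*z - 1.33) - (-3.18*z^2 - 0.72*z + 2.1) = 1.56*z^2 + 1.55*z - 3.43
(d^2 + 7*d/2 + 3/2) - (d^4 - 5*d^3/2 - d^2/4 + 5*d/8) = -d^4 + 5*d^3/2 + 5*d^2/4 + 23*d/8 + 3/2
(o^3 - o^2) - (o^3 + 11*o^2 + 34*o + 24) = -12*o^2 - 34*o - 24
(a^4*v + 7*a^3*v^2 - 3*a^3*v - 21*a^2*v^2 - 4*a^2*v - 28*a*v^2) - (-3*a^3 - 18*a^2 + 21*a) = a^4*v + 7*a^3*v^2 - 3*a^3*v + 3*a^3 - 21*a^2*v^2 - 4*a^2*v + 18*a^2 - 28*a*v^2 - 21*a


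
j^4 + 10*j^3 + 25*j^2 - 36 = (j - 1)*(j + 2)*(j + 3)*(j + 6)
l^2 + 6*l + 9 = (l + 3)^2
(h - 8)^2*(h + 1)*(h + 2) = h^4 - 13*h^3 + 18*h^2 + 160*h + 128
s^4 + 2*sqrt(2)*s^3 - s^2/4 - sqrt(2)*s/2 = s*(s - 1/2)*(s + 1/2)*(s + 2*sqrt(2))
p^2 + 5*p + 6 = (p + 2)*(p + 3)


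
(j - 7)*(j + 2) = j^2 - 5*j - 14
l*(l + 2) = l^2 + 2*l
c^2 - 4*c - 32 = (c - 8)*(c + 4)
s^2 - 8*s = s*(s - 8)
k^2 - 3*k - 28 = (k - 7)*(k + 4)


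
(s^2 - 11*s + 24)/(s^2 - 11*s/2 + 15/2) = 2*(s - 8)/(2*s - 5)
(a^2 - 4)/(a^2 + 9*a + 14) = (a - 2)/(a + 7)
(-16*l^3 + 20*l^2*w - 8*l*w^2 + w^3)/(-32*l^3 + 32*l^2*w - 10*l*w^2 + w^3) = (-2*l + w)/(-4*l + w)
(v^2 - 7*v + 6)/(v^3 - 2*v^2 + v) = (v - 6)/(v*(v - 1))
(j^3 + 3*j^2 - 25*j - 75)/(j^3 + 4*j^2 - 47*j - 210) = (j^2 - 2*j - 15)/(j^2 - j - 42)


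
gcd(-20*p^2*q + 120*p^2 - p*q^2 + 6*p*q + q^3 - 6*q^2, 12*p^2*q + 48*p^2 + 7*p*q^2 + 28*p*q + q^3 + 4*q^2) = 4*p + q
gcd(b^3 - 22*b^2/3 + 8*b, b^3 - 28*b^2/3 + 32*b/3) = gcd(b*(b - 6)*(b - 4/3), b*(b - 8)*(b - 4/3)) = b^2 - 4*b/3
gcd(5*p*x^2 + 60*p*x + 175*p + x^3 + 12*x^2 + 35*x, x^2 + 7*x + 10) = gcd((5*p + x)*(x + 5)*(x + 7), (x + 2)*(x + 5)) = x + 5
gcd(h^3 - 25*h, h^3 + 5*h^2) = h^2 + 5*h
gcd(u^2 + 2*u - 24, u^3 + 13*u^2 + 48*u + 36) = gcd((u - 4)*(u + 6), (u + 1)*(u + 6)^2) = u + 6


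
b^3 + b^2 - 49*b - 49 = (b - 7)*(b + 1)*(b + 7)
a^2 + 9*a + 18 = (a + 3)*(a + 6)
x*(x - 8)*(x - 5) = x^3 - 13*x^2 + 40*x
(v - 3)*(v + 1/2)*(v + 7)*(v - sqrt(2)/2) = v^4 - sqrt(2)*v^3/2 + 9*v^3/2 - 19*v^2 - 9*sqrt(2)*v^2/4 - 21*v/2 + 19*sqrt(2)*v/2 + 21*sqrt(2)/4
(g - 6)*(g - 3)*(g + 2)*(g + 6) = g^4 - g^3 - 42*g^2 + 36*g + 216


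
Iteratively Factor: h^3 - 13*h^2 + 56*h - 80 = (h - 5)*(h^2 - 8*h + 16) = (h - 5)*(h - 4)*(h - 4)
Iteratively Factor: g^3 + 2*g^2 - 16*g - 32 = (g + 2)*(g^2 - 16) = (g - 4)*(g + 2)*(g + 4)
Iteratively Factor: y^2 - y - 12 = (y + 3)*(y - 4)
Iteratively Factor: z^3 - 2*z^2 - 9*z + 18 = (z - 2)*(z^2 - 9) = (z - 3)*(z - 2)*(z + 3)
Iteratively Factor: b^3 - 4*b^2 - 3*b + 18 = (b + 2)*(b^2 - 6*b + 9) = (b - 3)*(b + 2)*(b - 3)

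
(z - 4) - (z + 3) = -7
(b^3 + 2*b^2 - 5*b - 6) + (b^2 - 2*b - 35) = b^3 + 3*b^2 - 7*b - 41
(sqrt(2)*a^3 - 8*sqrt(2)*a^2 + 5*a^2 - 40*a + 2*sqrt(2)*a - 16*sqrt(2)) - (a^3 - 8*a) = -a^3 + sqrt(2)*a^3 - 8*sqrt(2)*a^2 + 5*a^2 - 32*a + 2*sqrt(2)*a - 16*sqrt(2)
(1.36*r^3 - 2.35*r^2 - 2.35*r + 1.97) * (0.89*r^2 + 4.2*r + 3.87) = 1.2104*r^5 + 3.6205*r^4 - 6.6983*r^3 - 17.2112*r^2 - 0.820499999999999*r + 7.6239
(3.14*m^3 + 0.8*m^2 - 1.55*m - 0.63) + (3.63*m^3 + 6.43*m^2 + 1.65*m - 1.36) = 6.77*m^3 + 7.23*m^2 + 0.0999999999999999*m - 1.99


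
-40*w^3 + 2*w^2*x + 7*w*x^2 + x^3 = (-2*w + x)*(4*w + x)*(5*w + x)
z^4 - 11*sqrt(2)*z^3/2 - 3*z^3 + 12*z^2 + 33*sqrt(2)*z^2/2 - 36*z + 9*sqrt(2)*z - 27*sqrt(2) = (z - 3)*(z - 3*sqrt(2))^2*(z + sqrt(2)/2)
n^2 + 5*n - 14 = (n - 2)*(n + 7)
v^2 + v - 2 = (v - 1)*(v + 2)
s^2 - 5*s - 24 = (s - 8)*(s + 3)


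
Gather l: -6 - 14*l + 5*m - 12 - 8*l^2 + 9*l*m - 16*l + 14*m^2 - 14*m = -8*l^2 + l*(9*m - 30) + 14*m^2 - 9*m - 18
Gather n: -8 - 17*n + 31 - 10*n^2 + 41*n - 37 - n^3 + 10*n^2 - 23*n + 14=-n^3 + n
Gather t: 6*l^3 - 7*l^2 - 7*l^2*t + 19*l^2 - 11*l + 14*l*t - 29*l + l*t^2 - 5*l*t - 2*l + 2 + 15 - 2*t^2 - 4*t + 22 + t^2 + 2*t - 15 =6*l^3 + 12*l^2 - 42*l + t^2*(l - 1) + t*(-7*l^2 + 9*l - 2) + 24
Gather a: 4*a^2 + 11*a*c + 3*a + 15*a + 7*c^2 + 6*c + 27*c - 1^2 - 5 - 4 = 4*a^2 + a*(11*c + 18) + 7*c^2 + 33*c - 10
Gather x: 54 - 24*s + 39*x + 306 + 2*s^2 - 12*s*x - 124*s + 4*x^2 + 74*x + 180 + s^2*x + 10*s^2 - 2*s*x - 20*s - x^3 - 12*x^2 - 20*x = 12*s^2 - 168*s - x^3 - 8*x^2 + x*(s^2 - 14*s + 93) + 540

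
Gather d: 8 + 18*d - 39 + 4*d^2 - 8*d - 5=4*d^2 + 10*d - 36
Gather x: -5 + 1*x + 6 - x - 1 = 0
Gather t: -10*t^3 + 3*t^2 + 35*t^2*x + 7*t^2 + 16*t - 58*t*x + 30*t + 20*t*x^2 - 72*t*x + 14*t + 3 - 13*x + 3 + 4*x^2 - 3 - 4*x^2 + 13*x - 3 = -10*t^3 + t^2*(35*x + 10) + t*(20*x^2 - 130*x + 60)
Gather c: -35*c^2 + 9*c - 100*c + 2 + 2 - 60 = -35*c^2 - 91*c - 56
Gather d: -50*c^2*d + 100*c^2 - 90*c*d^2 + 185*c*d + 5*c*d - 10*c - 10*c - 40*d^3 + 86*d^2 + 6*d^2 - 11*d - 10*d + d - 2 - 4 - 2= 100*c^2 - 20*c - 40*d^3 + d^2*(92 - 90*c) + d*(-50*c^2 + 190*c - 20) - 8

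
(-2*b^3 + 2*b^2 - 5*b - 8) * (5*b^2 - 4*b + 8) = -10*b^5 + 18*b^4 - 49*b^3 - 4*b^2 - 8*b - 64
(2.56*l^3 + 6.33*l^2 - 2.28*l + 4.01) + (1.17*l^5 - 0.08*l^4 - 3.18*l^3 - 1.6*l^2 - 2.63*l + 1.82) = 1.17*l^5 - 0.08*l^4 - 0.62*l^3 + 4.73*l^2 - 4.91*l + 5.83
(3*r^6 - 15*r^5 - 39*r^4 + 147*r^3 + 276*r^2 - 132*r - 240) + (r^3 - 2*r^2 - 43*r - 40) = 3*r^6 - 15*r^5 - 39*r^4 + 148*r^3 + 274*r^2 - 175*r - 280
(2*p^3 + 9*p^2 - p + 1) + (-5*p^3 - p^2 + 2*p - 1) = -3*p^3 + 8*p^2 + p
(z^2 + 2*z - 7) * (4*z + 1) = 4*z^3 + 9*z^2 - 26*z - 7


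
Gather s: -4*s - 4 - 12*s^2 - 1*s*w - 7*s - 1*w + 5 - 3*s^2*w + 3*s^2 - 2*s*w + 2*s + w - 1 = s^2*(-3*w - 9) + s*(-3*w - 9)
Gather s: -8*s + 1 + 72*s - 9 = 64*s - 8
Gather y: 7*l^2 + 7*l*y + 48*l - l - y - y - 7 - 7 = 7*l^2 + 47*l + y*(7*l - 2) - 14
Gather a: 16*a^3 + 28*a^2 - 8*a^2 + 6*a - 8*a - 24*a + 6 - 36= 16*a^3 + 20*a^2 - 26*a - 30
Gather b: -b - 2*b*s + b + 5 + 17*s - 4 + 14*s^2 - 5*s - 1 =-2*b*s + 14*s^2 + 12*s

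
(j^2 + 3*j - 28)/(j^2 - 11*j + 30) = (j^2 + 3*j - 28)/(j^2 - 11*j + 30)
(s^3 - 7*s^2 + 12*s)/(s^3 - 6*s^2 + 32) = s*(s - 3)/(s^2 - 2*s - 8)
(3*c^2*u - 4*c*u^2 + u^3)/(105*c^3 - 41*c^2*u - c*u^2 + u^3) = u*(-c + u)/(-35*c^2 + 2*c*u + u^2)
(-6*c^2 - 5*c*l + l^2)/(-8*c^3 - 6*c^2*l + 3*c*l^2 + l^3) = (6*c - l)/(8*c^2 - 2*c*l - l^2)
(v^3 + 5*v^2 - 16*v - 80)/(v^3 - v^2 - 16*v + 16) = (v + 5)/(v - 1)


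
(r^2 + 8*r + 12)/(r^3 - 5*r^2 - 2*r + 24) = (r + 6)/(r^2 - 7*r + 12)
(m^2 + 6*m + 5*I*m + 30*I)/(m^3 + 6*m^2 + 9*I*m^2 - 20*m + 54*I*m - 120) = 1/(m + 4*I)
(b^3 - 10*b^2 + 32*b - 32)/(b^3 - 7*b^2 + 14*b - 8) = (b - 4)/(b - 1)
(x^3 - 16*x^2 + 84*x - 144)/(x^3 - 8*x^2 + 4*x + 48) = (x - 6)/(x + 2)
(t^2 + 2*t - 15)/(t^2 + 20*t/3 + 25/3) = 3*(t - 3)/(3*t + 5)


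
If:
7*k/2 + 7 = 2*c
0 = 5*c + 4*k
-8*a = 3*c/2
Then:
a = -7/34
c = 56/51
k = -70/51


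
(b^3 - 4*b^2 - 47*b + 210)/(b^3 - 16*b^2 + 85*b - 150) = (b + 7)/(b - 5)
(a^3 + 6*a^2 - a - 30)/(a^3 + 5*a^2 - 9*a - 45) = (a - 2)/(a - 3)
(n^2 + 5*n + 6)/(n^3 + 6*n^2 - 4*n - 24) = (n + 3)/(n^2 + 4*n - 12)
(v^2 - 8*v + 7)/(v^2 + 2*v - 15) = (v^2 - 8*v + 7)/(v^2 + 2*v - 15)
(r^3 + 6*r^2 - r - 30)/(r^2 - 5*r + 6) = (r^2 + 8*r + 15)/(r - 3)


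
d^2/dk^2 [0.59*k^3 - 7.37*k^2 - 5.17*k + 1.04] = 3.54*k - 14.74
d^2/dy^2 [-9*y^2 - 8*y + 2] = -18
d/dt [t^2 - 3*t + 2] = 2*t - 3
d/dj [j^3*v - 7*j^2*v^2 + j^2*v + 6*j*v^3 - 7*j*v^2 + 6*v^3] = v*(3*j^2 - 14*j*v + 2*j + 6*v^2 - 7*v)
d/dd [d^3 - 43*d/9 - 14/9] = 3*d^2 - 43/9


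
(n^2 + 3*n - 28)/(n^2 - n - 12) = (n + 7)/(n + 3)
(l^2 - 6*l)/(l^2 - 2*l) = (l - 6)/(l - 2)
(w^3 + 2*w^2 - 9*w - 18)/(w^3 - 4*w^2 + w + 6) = (w^2 + 5*w + 6)/(w^2 - w - 2)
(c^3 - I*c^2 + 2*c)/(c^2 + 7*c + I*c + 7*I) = c*(c - 2*I)/(c + 7)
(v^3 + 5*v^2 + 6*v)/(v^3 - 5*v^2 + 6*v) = (v^2 + 5*v + 6)/(v^2 - 5*v + 6)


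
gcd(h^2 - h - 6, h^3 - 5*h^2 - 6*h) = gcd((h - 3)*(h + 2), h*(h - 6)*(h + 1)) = 1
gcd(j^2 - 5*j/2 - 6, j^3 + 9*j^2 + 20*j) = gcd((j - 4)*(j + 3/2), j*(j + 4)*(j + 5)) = 1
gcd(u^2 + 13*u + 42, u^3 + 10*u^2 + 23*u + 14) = u + 7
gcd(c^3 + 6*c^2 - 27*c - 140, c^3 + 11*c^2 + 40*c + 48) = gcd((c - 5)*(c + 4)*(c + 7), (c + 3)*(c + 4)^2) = c + 4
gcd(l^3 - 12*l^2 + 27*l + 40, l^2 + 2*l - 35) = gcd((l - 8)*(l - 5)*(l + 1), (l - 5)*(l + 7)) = l - 5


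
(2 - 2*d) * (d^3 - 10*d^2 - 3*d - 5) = -2*d^4 + 22*d^3 - 14*d^2 + 4*d - 10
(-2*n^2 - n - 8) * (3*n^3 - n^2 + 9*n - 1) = -6*n^5 - n^4 - 41*n^3 + n^2 - 71*n + 8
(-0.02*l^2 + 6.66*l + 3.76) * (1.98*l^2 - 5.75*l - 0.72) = -0.0396*l^4 + 13.3018*l^3 - 30.8358*l^2 - 26.4152*l - 2.7072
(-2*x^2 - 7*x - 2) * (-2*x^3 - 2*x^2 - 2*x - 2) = 4*x^5 + 18*x^4 + 22*x^3 + 22*x^2 + 18*x + 4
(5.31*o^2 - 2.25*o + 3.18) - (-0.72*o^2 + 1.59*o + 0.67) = 6.03*o^2 - 3.84*o + 2.51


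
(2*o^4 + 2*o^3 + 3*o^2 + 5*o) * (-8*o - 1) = -16*o^5 - 18*o^4 - 26*o^3 - 43*o^2 - 5*o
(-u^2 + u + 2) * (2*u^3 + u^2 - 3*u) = -2*u^5 + u^4 + 8*u^3 - u^2 - 6*u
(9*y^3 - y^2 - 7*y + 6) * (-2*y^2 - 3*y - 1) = -18*y^5 - 25*y^4 + 8*y^3 + 10*y^2 - 11*y - 6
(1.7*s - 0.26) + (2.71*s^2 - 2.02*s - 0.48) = 2.71*s^2 - 0.32*s - 0.74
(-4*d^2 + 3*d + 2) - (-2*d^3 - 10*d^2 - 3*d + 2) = 2*d^3 + 6*d^2 + 6*d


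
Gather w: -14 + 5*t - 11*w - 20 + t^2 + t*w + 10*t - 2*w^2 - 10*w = t^2 + 15*t - 2*w^2 + w*(t - 21) - 34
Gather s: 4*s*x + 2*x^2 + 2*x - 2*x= 4*s*x + 2*x^2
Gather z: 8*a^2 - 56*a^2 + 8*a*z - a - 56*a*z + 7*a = -48*a^2 - 48*a*z + 6*a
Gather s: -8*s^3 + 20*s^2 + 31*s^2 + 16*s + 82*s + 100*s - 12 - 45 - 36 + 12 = -8*s^3 + 51*s^2 + 198*s - 81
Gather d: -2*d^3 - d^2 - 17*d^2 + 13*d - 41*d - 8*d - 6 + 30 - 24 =-2*d^3 - 18*d^2 - 36*d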